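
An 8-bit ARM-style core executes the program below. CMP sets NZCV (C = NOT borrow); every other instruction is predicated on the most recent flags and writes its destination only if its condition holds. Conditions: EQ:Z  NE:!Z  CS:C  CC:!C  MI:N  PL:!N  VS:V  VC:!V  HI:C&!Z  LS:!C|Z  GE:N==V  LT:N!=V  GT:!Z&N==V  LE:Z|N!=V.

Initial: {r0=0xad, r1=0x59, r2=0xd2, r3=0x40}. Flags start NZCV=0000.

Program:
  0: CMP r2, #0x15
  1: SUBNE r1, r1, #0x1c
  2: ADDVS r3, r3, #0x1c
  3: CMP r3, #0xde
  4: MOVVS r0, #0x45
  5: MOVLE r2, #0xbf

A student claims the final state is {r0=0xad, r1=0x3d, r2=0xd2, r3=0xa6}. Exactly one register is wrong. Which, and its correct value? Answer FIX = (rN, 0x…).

FIX = (r3, 0x40)

[0] flags=1010 → (cmp)
[1] flags=1010 NE?T → r1=0x3d
[2] flags=1010 VS?F → skip
[3] flags=0000 → (cmp)
[4] flags=0000 VS?F → skip
[5] flags=0000 LE?F → skip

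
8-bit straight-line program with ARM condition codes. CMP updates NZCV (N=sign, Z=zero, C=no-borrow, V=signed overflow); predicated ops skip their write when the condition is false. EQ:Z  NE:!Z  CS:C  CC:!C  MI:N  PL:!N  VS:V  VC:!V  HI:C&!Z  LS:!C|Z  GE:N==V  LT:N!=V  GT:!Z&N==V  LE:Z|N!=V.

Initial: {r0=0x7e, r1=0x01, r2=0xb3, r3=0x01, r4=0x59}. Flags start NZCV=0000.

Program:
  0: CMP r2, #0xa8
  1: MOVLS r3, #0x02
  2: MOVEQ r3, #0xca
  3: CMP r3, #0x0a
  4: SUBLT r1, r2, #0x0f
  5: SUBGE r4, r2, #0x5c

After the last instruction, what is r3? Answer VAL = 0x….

[0] flags=0010 → (cmp)
[1] flags=0010 LS?F → skip
[2] flags=0010 EQ?F → skip
[3] flags=1000 → (cmp)
[4] flags=1000 LT?T → r1=0xa4
[5] flags=1000 GE?F → skip

VAL = 0x01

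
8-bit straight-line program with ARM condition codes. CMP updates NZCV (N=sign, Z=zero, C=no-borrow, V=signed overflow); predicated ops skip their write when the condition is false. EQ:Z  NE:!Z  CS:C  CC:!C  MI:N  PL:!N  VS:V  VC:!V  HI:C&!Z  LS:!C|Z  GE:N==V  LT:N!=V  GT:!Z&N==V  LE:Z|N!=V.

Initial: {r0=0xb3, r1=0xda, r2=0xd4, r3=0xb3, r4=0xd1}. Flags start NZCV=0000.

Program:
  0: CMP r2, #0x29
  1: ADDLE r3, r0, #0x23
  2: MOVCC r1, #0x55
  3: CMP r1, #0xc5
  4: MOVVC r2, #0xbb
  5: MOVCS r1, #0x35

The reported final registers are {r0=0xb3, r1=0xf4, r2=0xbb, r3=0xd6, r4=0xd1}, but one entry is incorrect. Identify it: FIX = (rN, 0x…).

FIX = (r1, 0x35)

[0] flags=1010 → (cmp)
[1] flags=1010 LE?T → r3=0xd6
[2] flags=1010 CC?F → skip
[3] flags=0010 → (cmp)
[4] flags=0010 VC?T → r2=0xbb
[5] flags=0010 CS?T → r1=0x35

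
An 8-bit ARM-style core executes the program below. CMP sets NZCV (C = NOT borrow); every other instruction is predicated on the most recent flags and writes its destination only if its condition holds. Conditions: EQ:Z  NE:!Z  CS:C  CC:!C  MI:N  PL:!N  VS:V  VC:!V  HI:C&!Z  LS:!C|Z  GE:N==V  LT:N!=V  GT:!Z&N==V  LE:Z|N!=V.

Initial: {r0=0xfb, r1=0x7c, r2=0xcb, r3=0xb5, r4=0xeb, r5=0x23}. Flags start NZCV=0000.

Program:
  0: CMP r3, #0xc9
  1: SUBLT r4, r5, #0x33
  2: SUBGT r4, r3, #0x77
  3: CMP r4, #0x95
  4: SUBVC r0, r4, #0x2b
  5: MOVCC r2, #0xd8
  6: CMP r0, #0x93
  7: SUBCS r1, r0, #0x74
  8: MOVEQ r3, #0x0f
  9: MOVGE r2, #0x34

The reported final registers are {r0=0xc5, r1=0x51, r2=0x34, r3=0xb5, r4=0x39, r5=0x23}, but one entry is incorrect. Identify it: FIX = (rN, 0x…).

FIX = (r4, 0xf0)

0: ✓ CMP  NZCV=1000
1: ✓ SUBLT  r4←0xf0
2: · SUBGT
3: ✓ CMP  NZCV=0010
4: ✓ SUBVC  r0←0xc5
5: · MOVCC
6: ✓ CMP  NZCV=0010
7: ✓ SUBCS  r1←0x51
8: · MOVEQ
9: ✓ MOVGE  r2←0x34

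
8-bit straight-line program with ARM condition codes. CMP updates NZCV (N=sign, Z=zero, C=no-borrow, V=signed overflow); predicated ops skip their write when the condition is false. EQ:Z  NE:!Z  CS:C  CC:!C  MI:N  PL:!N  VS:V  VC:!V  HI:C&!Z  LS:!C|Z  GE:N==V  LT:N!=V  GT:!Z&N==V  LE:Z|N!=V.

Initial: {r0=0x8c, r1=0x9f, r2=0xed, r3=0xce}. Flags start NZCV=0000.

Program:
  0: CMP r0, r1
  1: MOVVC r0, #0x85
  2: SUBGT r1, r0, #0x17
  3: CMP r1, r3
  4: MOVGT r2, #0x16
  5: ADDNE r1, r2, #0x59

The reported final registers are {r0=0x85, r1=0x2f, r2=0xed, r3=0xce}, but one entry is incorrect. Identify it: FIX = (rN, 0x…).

FIX = (r1, 0x46)

[0] flags=1000 → (cmp)
[1] flags=1000 VC?T → r0=0x85
[2] flags=1000 GT?F → skip
[3] flags=1000 → (cmp)
[4] flags=1000 GT?F → skip
[5] flags=1000 NE?T → r1=0x46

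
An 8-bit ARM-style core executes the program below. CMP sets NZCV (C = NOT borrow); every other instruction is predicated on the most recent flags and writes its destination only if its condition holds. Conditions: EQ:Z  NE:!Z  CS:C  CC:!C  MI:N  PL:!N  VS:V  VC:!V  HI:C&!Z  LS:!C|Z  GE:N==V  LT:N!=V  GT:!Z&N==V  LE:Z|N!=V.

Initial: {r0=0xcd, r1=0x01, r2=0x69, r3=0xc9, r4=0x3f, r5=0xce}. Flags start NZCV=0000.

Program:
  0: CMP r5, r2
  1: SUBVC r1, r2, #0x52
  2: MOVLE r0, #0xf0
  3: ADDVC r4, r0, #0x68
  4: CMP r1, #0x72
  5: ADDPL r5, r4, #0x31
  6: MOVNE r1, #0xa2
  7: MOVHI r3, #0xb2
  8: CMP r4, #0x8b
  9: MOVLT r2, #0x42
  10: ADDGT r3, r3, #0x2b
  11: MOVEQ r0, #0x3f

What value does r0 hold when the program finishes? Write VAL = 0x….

VAL = 0xf0

[0] flags=0011 → (cmp)
[1] flags=0011 VC?F → skip
[2] flags=0011 LE?T → r0=0xf0
[3] flags=0011 VC?F → skip
[4] flags=1000 → (cmp)
[5] flags=1000 PL?F → skip
[6] flags=1000 NE?T → r1=0xa2
[7] flags=1000 HI?F → skip
[8] flags=1001 → (cmp)
[9] flags=1001 LT?F → skip
[10] flags=1001 GT?T → r3=0xf4
[11] flags=1001 EQ?F → skip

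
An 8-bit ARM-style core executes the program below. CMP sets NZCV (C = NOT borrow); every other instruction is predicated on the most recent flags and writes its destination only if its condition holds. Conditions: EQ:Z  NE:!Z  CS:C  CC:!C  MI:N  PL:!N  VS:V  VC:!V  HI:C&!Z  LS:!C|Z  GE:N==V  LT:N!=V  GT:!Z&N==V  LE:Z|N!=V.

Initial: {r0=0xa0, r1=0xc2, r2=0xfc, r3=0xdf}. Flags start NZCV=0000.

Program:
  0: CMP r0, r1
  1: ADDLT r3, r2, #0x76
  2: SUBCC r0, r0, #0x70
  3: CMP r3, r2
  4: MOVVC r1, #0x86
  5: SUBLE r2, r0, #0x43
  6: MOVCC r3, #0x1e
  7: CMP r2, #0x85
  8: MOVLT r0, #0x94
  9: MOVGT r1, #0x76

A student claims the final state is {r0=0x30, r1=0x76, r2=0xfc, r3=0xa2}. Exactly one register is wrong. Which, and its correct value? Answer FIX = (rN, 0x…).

FIX = (r3, 0x1e)

0: ✓ CMP  NZCV=1000
1: ✓ ADDLT  r3←0x72
2: ✓ SUBCC  r0←0x30
3: ✓ CMP  NZCV=0000
4: ✓ MOVVC  r1←0x86
5: · SUBLE
6: ✓ MOVCC  r3←0x1e
7: ✓ CMP  NZCV=0010
8: · MOVLT
9: ✓ MOVGT  r1←0x76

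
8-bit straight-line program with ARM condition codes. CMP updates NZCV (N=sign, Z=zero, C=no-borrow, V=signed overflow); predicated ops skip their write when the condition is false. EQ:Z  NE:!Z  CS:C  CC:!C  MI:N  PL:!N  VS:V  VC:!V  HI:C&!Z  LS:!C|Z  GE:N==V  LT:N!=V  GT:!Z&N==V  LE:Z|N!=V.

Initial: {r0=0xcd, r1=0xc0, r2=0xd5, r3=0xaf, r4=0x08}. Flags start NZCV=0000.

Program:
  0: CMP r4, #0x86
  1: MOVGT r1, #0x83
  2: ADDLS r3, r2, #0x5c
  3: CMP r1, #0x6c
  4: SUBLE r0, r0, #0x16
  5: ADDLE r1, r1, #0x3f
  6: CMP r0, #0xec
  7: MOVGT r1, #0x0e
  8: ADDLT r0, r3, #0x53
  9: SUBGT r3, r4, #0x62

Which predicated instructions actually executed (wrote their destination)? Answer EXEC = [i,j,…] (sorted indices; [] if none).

EXEC = [1,2,4,5,8]

[0] flags=1001 → (cmp)
[1] flags=1001 GT?T → r1=0x83
[2] flags=1001 LS?T → r3=0x31
[3] flags=0011 → (cmp)
[4] flags=0011 LE?T → r0=0xb7
[5] flags=0011 LE?T → r1=0xc2
[6] flags=1000 → (cmp)
[7] flags=1000 GT?F → skip
[8] flags=1000 LT?T → r0=0x84
[9] flags=1000 GT?F → skip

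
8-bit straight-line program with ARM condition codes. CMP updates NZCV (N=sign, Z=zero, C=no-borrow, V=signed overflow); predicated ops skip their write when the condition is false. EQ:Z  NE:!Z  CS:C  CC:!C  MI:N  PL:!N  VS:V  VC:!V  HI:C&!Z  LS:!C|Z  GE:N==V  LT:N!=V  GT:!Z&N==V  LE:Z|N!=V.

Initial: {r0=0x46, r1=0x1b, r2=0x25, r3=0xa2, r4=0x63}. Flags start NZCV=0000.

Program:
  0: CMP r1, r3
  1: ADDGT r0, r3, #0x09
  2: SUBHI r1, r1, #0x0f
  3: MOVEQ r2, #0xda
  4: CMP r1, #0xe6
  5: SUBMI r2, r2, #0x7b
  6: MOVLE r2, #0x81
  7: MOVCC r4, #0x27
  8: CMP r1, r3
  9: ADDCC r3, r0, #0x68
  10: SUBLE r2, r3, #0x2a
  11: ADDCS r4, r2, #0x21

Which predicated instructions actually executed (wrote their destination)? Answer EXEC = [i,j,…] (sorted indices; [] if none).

EXEC = [1,7,9]

0: ✓ CMP  NZCV=0000
1: ✓ ADDGT  r0←0xab
2: · SUBHI
3: · MOVEQ
4: ✓ CMP  NZCV=0000
5: · SUBMI
6: · MOVLE
7: ✓ MOVCC  r4←0x27
8: ✓ CMP  NZCV=0000
9: ✓ ADDCC  r3←0x13
10: · SUBLE
11: · ADDCS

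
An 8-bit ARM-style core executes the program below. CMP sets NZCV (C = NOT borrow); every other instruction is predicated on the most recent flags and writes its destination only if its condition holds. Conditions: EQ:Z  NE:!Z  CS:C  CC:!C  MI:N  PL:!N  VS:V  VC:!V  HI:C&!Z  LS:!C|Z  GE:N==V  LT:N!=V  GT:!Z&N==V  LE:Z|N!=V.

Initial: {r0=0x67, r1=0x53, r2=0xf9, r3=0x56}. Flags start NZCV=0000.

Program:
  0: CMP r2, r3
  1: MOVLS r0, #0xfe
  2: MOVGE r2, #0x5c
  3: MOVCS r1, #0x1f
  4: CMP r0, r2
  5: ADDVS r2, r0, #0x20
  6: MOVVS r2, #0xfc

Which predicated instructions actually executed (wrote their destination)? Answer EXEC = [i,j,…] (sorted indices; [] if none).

[0] flags=1010 → (cmp)
[1] flags=1010 LS?F → skip
[2] flags=1010 GE?F → skip
[3] flags=1010 CS?T → r1=0x1f
[4] flags=0000 → (cmp)
[5] flags=0000 VS?F → skip
[6] flags=0000 VS?F → skip

EXEC = [3]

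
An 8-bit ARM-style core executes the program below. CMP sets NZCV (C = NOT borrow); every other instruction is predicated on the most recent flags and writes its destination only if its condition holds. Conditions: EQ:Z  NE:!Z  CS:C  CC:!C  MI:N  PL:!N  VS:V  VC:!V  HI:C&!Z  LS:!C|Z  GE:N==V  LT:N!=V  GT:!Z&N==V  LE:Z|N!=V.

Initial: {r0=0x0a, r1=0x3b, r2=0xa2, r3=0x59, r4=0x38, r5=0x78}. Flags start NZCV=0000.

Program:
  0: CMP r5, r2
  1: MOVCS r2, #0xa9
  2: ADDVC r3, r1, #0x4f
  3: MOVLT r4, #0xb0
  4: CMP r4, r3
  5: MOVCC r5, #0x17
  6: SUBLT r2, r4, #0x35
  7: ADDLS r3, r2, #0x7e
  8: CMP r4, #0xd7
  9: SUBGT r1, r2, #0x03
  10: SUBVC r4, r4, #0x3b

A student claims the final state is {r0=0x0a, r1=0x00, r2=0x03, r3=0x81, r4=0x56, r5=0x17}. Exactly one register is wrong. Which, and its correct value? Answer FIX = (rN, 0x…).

FIX = (r4, 0xfd)

0: ✓ CMP  NZCV=1001
1: · MOVCS
2: · ADDVC
3: · MOVLT
4: ✓ CMP  NZCV=1000
5: ✓ MOVCC  r5←0x17
6: ✓ SUBLT  r2←0x03
7: ✓ ADDLS  r3←0x81
8: ✓ CMP  NZCV=0000
9: ✓ SUBGT  r1←0x00
10: ✓ SUBVC  r4←0xfd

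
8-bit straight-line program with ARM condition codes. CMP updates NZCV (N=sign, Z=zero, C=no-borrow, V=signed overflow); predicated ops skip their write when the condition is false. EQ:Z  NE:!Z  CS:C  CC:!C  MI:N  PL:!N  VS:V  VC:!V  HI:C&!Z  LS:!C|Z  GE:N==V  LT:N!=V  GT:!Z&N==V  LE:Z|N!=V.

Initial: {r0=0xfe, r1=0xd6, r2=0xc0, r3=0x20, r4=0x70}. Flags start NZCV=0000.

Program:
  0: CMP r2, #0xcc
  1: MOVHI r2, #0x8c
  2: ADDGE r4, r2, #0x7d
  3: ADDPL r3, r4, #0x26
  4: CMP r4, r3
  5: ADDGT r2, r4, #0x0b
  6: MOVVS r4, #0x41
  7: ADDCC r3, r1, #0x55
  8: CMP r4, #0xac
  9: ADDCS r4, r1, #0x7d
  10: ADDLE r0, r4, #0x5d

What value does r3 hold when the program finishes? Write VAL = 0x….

0: ✓ CMP  NZCV=1000
1: · MOVHI
2: · ADDGE
3: · ADDPL
4: ✓ CMP  NZCV=0010
5: ✓ ADDGT  r2←0x7b
6: · MOVVS
7: · ADDCC
8: ✓ CMP  NZCV=1001
9: · ADDCS
10: · ADDLE

VAL = 0x20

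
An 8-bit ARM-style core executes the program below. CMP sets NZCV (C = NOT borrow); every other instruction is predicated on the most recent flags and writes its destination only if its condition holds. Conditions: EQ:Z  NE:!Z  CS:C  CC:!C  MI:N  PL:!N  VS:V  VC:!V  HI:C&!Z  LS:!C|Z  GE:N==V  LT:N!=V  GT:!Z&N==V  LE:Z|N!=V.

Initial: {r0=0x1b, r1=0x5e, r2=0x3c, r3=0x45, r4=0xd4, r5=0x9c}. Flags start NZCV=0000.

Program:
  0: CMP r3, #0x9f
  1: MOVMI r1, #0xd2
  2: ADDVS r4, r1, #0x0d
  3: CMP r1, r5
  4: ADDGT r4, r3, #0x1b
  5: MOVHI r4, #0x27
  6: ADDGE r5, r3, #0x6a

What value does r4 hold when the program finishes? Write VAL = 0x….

[0] flags=1001 → (cmp)
[1] flags=1001 MI?T → r1=0xd2
[2] flags=1001 VS?T → r4=0xdf
[3] flags=0010 → (cmp)
[4] flags=0010 GT?T → r4=0x60
[5] flags=0010 HI?T → r4=0x27
[6] flags=0010 GE?T → r5=0xaf

VAL = 0x27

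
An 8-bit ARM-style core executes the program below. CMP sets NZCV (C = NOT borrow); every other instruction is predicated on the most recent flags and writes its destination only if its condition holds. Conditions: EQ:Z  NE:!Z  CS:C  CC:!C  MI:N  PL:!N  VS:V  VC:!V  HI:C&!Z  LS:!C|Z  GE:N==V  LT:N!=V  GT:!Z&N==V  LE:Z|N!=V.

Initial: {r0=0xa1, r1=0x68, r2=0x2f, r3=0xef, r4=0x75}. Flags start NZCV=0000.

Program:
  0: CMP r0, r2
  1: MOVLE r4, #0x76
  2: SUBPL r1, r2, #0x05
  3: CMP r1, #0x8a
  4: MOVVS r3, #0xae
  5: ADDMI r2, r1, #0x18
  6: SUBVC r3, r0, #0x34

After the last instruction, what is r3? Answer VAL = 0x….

0: ✓ CMP  NZCV=0011
1: ✓ MOVLE  r4←0x76
2: ✓ SUBPL  r1←0x2a
3: ✓ CMP  NZCV=1001
4: ✓ MOVVS  r3←0xae
5: ✓ ADDMI  r2←0x42
6: · SUBVC

VAL = 0xae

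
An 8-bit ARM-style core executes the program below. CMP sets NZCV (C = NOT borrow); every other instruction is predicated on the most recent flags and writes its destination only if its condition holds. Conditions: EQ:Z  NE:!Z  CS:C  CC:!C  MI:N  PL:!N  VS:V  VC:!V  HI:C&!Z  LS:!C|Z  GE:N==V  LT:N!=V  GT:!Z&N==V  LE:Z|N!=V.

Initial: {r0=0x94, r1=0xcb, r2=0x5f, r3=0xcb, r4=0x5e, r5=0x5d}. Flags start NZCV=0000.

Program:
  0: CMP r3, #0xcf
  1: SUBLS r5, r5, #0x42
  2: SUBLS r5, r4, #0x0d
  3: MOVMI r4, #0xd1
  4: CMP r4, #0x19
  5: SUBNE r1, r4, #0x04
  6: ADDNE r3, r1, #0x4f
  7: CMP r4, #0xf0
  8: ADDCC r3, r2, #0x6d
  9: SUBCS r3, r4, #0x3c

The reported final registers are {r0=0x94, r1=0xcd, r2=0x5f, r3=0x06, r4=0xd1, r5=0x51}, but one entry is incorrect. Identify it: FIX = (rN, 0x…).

FIX = (r3, 0xcc)

0: ✓ CMP  NZCV=1000
1: ✓ SUBLS  r5←0x1b
2: ✓ SUBLS  r5←0x51
3: ✓ MOVMI  r4←0xd1
4: ✓ CMP  NZCV=1010
5: ✓ SUBNE  r1←0xcd
6: ✓ ADDNE  r3←0x1c
7: ✓ CMP  NZCV=1000
8: ✓ ADDCC  r3←0xcc
9: · SUBCS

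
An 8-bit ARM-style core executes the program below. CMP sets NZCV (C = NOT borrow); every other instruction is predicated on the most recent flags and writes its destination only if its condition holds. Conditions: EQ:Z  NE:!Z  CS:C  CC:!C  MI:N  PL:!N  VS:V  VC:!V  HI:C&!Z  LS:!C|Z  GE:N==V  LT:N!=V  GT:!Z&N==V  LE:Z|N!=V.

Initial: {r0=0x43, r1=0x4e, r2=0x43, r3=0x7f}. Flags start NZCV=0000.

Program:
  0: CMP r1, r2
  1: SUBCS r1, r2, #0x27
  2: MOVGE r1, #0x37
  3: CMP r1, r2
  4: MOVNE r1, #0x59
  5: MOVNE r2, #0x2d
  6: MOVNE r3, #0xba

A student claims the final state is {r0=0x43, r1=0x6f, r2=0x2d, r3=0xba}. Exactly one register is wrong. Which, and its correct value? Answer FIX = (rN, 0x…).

FIX = (r1, 0x59)

[0] flags=0010 → (cmp)
[1] flags=0010 CS?T → r1=0x1c
[2] flags=0010 GE?T → r1=0x37
[3] flags=1000 → (cmp)
[4] flags=1000 NE?T → r1=0x59
[5] flags=1000 NE?T → r2=0x2d
[6] flags=1000 NE?T → r3=0xba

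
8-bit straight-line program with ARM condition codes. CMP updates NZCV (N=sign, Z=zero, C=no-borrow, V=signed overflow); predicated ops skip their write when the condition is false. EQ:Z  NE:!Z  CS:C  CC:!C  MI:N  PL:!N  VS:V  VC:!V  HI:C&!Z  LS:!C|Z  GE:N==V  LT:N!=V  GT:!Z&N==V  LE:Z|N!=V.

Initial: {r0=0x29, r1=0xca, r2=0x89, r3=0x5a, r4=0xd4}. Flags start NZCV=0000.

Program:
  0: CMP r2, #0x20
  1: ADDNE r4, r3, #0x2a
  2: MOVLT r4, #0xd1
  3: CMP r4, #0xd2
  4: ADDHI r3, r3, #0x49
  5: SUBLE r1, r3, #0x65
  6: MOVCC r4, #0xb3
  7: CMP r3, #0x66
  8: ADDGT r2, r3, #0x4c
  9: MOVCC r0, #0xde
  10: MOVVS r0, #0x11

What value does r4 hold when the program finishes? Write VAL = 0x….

VAL = 0xb3

0: ✓ CMP  NZCV=0011
1: ✓ ADDNE  r4←0x84
2: ✓ MOVLT  r4←0xd1
3: ✓ CMP  NZCV=1000
4: · ADDHI
5: ✓ SUBLE  r1←0xf5
6: ✓ MOVCC  r4←0xb3
7: ✓ CMP  NZCV=1000
8: · ADDGT
9: ✓ MOVCC  r0←0xde
10: · MOVVS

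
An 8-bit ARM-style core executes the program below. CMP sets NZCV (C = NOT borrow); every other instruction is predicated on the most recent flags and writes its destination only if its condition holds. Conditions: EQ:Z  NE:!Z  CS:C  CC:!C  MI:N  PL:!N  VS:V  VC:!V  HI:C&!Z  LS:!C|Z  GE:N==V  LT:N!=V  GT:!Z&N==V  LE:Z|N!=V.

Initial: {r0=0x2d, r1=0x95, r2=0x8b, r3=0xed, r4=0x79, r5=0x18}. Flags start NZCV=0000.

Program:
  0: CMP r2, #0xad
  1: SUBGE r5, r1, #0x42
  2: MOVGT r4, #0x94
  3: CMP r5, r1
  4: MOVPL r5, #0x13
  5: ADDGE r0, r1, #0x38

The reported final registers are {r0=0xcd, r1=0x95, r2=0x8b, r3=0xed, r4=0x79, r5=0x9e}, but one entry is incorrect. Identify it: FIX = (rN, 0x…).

FIX = (r5, 0x18)

[0] flags=1000 → (cmp)
[1] flags=1000 GE?F → skip
[2] flags=1000 GT?F → skip
[3] flags=1001 → (cmp)
[4] flags=1001 PL?F → skip
[5] flags=1001 GE?T → r0=0xcd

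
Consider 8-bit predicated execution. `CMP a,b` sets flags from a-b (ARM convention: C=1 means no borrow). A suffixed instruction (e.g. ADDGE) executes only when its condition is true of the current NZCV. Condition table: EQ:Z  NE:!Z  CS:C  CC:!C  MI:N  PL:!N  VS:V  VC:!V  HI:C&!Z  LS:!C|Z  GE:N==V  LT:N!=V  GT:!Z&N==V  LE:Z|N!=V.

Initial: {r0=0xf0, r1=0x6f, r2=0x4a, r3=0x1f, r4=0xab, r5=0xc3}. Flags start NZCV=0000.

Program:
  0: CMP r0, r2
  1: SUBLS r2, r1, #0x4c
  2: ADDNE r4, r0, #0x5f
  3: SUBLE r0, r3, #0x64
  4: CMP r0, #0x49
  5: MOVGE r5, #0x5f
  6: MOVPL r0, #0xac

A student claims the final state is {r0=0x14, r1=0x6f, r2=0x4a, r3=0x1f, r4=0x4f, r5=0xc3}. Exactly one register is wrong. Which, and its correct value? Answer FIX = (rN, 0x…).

FIX = (r0, 0xac)

0: ✓ CMP  NZCV=1010
1: · SUBLS
2: ✓ ADDNE  r4←0x4f
3: ✓ SUBLE  r0←0xbb
4: ✓ CMP  NZCV=0011
5: · MOVGE
6: ✓ MOVPL  r0←0xac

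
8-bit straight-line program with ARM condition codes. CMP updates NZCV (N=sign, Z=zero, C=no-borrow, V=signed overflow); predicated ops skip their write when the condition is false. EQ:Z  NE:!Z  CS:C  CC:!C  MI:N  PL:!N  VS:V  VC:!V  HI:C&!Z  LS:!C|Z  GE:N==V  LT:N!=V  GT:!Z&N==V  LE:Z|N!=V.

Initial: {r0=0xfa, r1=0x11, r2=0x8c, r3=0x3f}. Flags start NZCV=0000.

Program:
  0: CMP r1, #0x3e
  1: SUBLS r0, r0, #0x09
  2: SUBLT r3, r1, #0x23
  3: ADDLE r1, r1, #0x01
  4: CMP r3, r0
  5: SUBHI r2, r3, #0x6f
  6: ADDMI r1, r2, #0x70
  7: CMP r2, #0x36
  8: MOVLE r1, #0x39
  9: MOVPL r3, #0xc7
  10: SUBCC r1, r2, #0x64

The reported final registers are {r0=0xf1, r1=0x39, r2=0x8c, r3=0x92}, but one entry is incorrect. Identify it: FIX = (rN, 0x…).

FIX = (r3, 0xc7)

0: ✓ CMP  NZCV=1000
1: ✓ SUBLS  r0←0xf1
2: ✓ SUBLT  r3←0xee
3: ✓ ADDLE  r1←0x12
4: ✓ CMP  NZCV=1000
5: · SUBHI
6: ✓ ADDMI  r1←0xfc
7: ✓ CMP  NZCV=0011
8: ✓ MOVLE  r1←0x39
9: ✓ MOVPL  r3←0xc7
10: · SUBCC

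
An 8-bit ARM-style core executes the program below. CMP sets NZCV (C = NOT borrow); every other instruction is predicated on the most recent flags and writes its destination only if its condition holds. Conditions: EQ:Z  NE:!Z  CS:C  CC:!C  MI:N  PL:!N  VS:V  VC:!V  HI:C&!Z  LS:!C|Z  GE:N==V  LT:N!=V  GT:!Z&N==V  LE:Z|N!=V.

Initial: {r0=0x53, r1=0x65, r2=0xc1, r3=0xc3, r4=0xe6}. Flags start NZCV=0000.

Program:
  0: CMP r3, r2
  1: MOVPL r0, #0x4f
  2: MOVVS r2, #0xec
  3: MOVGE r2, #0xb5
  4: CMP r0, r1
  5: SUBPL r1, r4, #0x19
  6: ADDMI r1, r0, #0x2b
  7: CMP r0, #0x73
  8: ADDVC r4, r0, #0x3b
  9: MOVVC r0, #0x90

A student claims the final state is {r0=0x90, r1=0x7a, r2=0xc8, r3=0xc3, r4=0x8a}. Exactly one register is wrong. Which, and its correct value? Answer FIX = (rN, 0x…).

FIX = (r2, 0xb5)

[0] flags=0010 → (cmp)
[1] flags=0010 PL?T → r0=0x4f
[2] flags=0010 VS?F → skip
[3] flags=0010 GE?T → r2=0xb5
[4] flags=1000 → (cmp)
[5] flags=1000 PL?F → skip
[6] flags=1000 MI?T → r1=0x7a
[7] flags=1000 → (cmp)
[8] flags=1000 VC?T → r4=0x8a
[9] flags=1000 VC?T → r0=0x90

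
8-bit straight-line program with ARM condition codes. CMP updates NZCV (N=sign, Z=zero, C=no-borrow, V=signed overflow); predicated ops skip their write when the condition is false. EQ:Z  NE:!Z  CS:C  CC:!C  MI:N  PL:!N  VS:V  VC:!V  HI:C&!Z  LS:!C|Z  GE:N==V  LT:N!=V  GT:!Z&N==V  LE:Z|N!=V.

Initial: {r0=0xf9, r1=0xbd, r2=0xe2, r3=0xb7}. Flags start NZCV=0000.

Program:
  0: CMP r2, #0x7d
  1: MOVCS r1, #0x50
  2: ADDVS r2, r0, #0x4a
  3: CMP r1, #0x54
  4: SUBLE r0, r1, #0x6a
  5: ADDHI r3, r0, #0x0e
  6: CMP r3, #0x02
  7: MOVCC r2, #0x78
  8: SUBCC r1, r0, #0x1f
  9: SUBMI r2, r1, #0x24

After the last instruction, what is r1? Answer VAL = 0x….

0: ✓ CMP  NZCV=0011
1: ✓ MOVCS  r1←0x50
2: ✓ ADDVS  r2←0x43
3: ✓ CMP  NZCV=1000
4: ✓ SUBLE  r0←0xe6
5: · ADDHI
6: ✓ CMP  NZCV=1010
7: · MOVCC
8: · SUBCC
9: ✓ SUBMI  r2←0x2c

VAL = 0x50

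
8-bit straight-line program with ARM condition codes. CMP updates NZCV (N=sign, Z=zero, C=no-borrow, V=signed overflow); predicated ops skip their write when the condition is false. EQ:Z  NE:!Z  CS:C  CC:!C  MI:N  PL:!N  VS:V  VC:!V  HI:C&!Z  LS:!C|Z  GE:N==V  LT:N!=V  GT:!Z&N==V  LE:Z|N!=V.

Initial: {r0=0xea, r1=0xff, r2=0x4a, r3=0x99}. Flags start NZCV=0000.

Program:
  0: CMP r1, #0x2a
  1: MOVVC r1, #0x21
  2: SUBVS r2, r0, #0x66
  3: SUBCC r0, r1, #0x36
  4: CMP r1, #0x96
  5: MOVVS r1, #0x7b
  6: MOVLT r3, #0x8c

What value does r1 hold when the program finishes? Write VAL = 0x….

0: ✓ CMP  NZCV=1010
1: ✓ MOVVC  r1←0x21
2: · SUBVS
3: · SUBCC
4: ✓ CMP  NZCV=1001
5: ✓ MOVVS  r1←0x7b
6: · MOVLT

VAL = 0x7b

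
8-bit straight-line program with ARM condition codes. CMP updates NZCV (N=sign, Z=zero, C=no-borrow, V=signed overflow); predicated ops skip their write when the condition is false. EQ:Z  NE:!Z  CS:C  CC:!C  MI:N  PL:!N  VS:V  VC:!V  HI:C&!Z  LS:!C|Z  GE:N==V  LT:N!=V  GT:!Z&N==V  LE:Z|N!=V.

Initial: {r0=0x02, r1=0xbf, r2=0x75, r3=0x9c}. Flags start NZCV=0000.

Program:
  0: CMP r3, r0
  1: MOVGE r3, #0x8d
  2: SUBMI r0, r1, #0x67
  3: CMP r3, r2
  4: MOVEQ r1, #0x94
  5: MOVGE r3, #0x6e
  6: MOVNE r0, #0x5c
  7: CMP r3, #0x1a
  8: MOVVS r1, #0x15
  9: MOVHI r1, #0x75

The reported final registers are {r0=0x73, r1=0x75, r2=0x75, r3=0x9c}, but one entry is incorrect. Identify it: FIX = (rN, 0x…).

FIX = (r0, 0x5c)

0: ✓ CMP  NZCV=1010
1: · MOVGE
2: ✓ SUBMI  r0←0x58
3: ✓ CMP  NZCV=0011
4: · MOVEQ
5: · MOVGE
6: ✓ MOVNE  r0←0x5c
7: ✓ CMP  NZCV=1010
8: · MOVVS
9: ✓ MOVHI  r1←0x75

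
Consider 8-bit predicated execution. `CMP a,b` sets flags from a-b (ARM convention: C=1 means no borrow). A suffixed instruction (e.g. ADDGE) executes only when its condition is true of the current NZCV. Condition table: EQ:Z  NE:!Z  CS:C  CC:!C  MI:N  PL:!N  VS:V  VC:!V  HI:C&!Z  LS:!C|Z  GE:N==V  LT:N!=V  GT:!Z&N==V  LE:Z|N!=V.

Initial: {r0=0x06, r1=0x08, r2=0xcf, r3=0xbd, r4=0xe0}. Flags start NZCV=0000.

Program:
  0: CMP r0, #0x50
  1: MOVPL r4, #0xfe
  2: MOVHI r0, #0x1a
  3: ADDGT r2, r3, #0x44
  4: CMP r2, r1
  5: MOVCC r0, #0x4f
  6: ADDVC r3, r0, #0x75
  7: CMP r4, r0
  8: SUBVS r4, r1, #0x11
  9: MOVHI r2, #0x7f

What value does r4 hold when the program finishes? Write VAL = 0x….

VAL = 0xe0

0: ✓ CMP  NZCV=1000
1: · MOVPL
2: · MOVHI
3: · ADDGT
4: ✓ CMP  NZCV=1010
5: · MOVCC
6: ✓ ADDVC  r3←0x7b
7: ✓ CMP  NZCV=1010
8: · SUBVS
9: ✓ MOVHI  r2←0x7f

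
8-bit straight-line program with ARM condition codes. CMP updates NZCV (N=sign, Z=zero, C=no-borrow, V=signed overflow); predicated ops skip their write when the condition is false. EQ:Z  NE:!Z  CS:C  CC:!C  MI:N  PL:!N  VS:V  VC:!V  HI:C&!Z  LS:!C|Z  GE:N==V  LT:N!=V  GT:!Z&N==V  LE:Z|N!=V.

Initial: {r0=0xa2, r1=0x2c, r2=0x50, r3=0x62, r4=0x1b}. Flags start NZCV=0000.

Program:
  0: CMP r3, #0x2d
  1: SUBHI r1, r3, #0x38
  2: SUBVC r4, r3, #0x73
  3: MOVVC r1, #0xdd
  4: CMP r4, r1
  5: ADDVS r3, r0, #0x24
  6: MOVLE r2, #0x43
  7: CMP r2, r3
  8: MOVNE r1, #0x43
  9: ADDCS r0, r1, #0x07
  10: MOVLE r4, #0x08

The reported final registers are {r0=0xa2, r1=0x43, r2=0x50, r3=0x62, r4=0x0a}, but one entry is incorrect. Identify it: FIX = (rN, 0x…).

0: ✓ CMP  NZCV=0010
1: ✓ SUBHI  r1←0x2a
2: ✓ SUBVC  r4←0xef
3: ✓ MOVVC  r1←0xdd
4: ✓ CMP  NZCV=0010
5: · ADDVS
6: · MOVLE
7: ✓ CMP  NZCV=1000
8: ✓ MOVNE  r1←0x43
9: · ADDCS
10: ✓ MOVLE  r4←0x08

FIX = (r4, 0x08)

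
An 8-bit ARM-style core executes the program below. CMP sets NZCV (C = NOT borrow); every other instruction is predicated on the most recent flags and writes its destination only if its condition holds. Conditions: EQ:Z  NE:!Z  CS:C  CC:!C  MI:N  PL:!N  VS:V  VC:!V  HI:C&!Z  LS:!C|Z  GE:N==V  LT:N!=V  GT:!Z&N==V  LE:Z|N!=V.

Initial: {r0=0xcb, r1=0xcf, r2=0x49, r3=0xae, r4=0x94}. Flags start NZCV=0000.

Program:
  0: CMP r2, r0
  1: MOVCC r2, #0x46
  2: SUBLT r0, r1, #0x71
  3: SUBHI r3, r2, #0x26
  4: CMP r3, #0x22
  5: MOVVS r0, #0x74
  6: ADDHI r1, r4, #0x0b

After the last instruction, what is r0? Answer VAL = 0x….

[0] flags=0000 → (cmp)
[1] flags=0000 CC?T → r2=0x46
[2] flags=0000 LT?F → skip
[3] flags=0000 HI?F → skip
[4] flags=1010 → (cmp)
[5] flags=1010 VS?F → skip
[6] flags=1010 HI?T → r1=0x9f

VAL = 0xcb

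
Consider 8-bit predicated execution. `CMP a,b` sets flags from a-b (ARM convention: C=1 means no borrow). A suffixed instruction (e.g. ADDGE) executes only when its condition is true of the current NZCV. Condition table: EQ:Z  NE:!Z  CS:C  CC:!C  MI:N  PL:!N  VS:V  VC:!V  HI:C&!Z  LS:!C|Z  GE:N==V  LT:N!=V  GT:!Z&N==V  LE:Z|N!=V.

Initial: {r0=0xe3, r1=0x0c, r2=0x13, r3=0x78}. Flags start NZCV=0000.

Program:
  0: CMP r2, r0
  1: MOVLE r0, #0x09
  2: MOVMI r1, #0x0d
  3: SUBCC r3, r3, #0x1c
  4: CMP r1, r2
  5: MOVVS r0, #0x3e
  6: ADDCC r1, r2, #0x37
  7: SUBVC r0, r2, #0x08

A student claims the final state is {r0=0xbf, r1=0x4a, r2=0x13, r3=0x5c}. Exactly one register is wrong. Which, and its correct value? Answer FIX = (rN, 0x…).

[0] flags=0000 → (cmp)
[1] flags=0000 LE?F → skip
[2] flags=0000 MI?F → skip
[3] flags=0000 CC?T → r3=0x5c
[4] flags=1000 → (cmp)
[5] flags=1000 VS?F → skip
[6] flags=1000 CC?T → r1=0x4a
[7] flags=1000 VC?T → r0=0x0b

FIX = (r0, 0x0b)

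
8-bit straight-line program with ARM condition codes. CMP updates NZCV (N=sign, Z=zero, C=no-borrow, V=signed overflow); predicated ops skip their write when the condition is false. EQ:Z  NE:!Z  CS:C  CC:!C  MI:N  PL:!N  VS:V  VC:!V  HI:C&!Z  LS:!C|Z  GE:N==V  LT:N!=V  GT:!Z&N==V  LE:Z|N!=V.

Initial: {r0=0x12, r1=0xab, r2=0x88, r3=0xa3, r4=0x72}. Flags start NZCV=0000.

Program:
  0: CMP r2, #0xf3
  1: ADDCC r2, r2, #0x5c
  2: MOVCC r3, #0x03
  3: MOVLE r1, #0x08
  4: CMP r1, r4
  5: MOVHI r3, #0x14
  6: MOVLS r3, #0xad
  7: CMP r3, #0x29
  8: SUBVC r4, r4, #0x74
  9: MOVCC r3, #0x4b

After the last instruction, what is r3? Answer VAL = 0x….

[0] flags=1000 → (cmp)
[1] flags=1000 CC?T → r2=0xe4
[2] flags=1000 CC?T → r3=0x03
[3] flags=1000 LE?T → r1=0x08
[4] flags=1000 → (cmp)
[5] flags=1000 HI?F → skip
[6] flags=1000 LS?T → r3=0xad
[7] flags=1010 → (cmp)
[8] flags=1010 VC?T → r4=0xfe
[9] flags=1010 CC?F → skip

VAL = 0xad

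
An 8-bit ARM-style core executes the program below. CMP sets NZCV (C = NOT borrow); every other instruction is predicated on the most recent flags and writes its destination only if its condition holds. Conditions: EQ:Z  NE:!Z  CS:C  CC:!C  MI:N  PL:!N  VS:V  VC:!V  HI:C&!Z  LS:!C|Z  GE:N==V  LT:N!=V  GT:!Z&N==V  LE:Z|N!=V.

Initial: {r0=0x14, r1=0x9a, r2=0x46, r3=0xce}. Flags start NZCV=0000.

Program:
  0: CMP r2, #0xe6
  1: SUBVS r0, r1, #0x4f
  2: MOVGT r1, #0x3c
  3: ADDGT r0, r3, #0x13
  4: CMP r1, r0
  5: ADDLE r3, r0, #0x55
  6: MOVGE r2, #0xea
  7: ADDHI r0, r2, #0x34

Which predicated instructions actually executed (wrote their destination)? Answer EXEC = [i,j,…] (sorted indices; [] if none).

EXEC = [2,3,6]

0: ✓ CMP  NZCV=0000
1: · SUBVS
2: ✓ MOVGT  r1←0x3c
3: ✓ ADDGT  r0←0xe1
4: ✓ CMP  NZCV=0000
5: · ADDLE
6: ✓ MOVGE  r2←0xea
7: · ADDHI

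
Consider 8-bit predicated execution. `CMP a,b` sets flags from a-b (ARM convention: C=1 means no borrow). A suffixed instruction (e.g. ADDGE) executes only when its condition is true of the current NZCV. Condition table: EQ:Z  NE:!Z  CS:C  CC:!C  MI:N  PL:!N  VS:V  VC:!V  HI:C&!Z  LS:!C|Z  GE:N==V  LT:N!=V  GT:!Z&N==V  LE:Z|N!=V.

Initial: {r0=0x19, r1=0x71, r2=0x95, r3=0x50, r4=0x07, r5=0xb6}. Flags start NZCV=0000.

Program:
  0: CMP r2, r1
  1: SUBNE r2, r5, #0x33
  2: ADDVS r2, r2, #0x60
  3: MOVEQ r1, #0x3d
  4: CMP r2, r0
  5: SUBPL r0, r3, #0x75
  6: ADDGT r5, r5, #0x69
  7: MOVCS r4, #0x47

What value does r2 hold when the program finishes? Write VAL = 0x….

VAL = 0xe3

[0] flags=0011 → (cmp)
[1] flags=0011 NE?T → r2=0x83
[2] flags=0011 VS?T → r2=0xe3
[3] flags=0011 EQ?F → skip
[4] flags=1010 → (cmp)
[5] flags=1010 PL?F → skip
[6] flags=1010 GT?F → skip
[7] flags=1010 CS?T → r4=0x47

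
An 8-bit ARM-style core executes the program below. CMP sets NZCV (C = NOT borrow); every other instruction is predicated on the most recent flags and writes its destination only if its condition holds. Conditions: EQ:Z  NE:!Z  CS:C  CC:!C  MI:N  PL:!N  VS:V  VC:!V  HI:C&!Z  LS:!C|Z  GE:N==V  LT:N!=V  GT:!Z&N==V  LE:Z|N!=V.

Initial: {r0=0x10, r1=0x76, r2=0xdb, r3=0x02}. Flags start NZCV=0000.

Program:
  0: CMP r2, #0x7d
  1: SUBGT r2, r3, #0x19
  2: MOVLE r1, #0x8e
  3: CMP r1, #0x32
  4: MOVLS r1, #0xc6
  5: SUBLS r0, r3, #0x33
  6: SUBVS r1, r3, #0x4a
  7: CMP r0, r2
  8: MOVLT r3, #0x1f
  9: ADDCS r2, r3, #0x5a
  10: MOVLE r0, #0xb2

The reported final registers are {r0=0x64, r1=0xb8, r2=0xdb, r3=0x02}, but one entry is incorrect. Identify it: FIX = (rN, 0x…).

0: ✓ CMP  NZCV=0011
1: · SUBGT
2: ✓ MOVLE  r1←0x8e
3: ✓ CMP  NZCV=0011
4: · MOVLS
5: · SUBLS
6: ✓ SUBVS  r1←0xb8
7: ✓ CMP  NZCV=0000
8: · MOVLT
9: · ADDCS
10: · MOVLE

FIX = (r0, 0x10)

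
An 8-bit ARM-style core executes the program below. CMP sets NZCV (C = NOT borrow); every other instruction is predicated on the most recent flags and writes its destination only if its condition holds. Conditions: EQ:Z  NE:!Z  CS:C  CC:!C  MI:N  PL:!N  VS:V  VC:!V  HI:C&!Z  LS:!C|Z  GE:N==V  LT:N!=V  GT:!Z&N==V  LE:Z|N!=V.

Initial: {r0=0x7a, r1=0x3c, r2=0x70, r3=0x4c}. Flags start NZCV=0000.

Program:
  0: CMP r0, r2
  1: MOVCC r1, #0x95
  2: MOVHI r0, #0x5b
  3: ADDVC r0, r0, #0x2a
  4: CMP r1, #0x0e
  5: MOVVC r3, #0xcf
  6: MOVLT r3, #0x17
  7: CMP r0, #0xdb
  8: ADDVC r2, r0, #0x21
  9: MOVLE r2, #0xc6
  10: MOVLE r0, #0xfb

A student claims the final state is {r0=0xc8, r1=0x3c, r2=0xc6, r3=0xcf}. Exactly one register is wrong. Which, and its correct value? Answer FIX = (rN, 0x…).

0: ✓ CMP  NZCV=0010
1: · MOVCC
2: ✓ MOVHI  r0←0x5b
3: ✓ ADDVC  r0←0x85
4: ✓ CMP  NZCV=0010
5: ✓ MOVVC  r3←0xcf
6: · MOVLT
7: ✓ CMP  NZCV=1000
8: ✓ ADDVC  r2←0xa6
9: ✓ MOVLE  r2←0xc6
10: ✓ MOVLE  r0←0xfb

FIX = (r0, 0xfb)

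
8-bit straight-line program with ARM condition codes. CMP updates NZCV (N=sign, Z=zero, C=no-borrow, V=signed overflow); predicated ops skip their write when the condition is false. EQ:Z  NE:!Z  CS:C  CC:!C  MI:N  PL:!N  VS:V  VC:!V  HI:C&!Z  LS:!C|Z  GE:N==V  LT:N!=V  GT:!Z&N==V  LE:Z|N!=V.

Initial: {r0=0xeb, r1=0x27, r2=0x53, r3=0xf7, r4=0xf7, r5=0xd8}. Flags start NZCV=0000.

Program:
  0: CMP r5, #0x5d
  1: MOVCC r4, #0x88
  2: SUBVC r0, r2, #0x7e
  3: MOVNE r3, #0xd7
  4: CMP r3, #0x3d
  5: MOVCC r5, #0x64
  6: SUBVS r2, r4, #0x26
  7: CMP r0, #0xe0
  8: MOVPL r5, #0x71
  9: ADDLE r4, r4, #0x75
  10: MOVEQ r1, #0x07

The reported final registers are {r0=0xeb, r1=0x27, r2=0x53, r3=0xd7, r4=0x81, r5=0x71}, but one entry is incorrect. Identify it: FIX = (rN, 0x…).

[0] flags=0011 → (cmp)
[1] flags=0011 CC?F → skip
[2] flags=0011 VC?F → skip
[3] flags=0011 NE?T → r3=0xd7
[4] flags=1010 → (cmp)
[5] flags=1010 CC?F → skip
[6] flags=1010 VS?F → skip
[7] flags=0010 → (cmp)
[8] flags=0010 PL?T → r5=0x71
[9] flags=0010 LE?F → skip
[10] flags=0010 EQ?F → skip

FIX = (r4, 0xf7)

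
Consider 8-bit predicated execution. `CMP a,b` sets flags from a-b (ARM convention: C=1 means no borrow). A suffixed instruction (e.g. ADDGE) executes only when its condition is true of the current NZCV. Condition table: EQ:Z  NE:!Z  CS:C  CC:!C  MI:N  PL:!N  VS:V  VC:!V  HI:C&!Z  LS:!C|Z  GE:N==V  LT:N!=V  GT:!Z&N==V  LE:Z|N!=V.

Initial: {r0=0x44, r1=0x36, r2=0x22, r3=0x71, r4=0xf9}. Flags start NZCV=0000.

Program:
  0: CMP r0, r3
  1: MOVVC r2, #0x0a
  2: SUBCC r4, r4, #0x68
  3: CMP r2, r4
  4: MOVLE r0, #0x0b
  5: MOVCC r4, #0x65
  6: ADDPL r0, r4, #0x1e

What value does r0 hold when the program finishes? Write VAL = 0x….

[0] flags=1000 → (cmp)
[1] flags=1000 VC?T → r2=0x0a
[2] flags=1000 CC?T → r4=0x91
[3] flags=0000 → (cmp)
[4] flags=0000 LE?F → skip
[5] flags=0000 CC?T → r4=0x65
[6] flags=0000 PL?T → r0=0x83

VAL = 0x83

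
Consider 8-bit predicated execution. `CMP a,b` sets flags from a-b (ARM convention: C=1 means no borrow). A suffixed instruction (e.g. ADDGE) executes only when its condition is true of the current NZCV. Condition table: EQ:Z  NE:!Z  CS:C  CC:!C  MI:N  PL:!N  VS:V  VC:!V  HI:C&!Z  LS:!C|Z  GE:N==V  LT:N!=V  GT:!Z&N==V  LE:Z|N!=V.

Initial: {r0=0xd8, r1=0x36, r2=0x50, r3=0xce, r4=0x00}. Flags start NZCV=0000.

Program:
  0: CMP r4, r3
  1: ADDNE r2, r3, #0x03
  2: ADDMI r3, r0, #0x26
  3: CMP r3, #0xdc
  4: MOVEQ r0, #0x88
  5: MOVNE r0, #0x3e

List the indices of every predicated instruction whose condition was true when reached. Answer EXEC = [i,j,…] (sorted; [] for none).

EXEC = [1,5]

0: ✓ CMP  NZCV=0000
1: ✓ ADDNE  r2←0xd1
2: · ADDMI
3: ✓ CMP  NZCV=1000
4: · MOVEQ
5: ✓ MOVNE  r0←0x3e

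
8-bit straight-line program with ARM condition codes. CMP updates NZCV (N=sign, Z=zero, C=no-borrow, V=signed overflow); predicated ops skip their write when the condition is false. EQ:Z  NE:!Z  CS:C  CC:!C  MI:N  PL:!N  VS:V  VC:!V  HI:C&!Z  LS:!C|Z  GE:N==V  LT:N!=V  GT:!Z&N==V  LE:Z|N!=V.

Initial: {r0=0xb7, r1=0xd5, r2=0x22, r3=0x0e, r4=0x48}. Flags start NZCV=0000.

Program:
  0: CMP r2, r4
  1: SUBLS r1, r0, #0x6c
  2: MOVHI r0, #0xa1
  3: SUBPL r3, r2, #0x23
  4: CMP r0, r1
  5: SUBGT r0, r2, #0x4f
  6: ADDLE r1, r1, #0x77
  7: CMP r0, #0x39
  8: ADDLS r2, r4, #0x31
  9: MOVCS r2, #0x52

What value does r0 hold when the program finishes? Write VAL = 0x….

0: ✓ CMP  NZCV=1000
1: ✓ SUBLS  r1←0x4b
2: · MOVHI
3: · SUBPL
4: ✓ CMP  NZCV=0011
5: · SUBGT
6: ✓ ADDLE  r1←0xc2
7: ✓ CMP  NZCV=0011
8: · ADDLS
9: ✓ MOVCS  r2←0x52

VAL = 0xb7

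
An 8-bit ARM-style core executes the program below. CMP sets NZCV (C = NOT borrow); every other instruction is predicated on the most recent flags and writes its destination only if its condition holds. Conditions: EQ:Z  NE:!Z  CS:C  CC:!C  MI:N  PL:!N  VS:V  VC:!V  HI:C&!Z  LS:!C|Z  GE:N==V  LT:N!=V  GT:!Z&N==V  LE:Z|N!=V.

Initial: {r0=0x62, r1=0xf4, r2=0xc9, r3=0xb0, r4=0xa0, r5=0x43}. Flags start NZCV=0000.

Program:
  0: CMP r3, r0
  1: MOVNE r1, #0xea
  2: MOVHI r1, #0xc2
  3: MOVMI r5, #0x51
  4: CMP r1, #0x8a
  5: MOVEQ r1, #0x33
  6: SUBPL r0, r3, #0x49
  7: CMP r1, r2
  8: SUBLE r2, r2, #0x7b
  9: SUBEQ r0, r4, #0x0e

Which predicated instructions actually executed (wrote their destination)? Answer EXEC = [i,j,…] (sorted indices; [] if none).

EXEC = [1,2,6,8]

[0] flags=0011 → (cmp)
[1] flags=0011 NE?T → r1=0xea
[2] flags=0011 HI?T → r1=0xc2
[3] flags=0011 MI?F → skip
[4] flags=0010 → (cmp)
[5] flags=0010 EQ?F → skip
[6] flags=0010 PL?T → r0=0x67
[7] flags=1000 → (cmp)
[8] flags=1000 LE?T → r2=0x4e
[9] flags=1000 EQ?F → skip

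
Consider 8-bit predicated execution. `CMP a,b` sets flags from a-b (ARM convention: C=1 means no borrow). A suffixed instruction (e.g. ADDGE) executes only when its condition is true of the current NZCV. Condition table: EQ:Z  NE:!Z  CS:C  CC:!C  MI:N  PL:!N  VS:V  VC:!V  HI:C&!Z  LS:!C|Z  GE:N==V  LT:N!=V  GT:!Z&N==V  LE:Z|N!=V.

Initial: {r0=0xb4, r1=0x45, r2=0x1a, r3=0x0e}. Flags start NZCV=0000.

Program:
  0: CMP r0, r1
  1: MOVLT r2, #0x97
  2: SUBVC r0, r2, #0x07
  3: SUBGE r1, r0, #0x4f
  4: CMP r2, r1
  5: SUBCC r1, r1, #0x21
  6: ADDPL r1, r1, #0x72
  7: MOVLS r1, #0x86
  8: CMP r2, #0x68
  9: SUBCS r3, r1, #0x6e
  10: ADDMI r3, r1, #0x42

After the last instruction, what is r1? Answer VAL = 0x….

VAL = 0xb7

0: ✓ CMP  NZCV=0011
1: ✓ MOVLT  r2←0x97
2: · SUBVC
3: · SUBGE
4: ✓ CMP  NZCV=0011
5: · SUBCC
6: ✓ ADDPL  r1←0xb7
7: · MOVLS
8: ✓ CMP  NZCV=0011
9: ✓ SUBCS  r3←0x49
10: · ADDMI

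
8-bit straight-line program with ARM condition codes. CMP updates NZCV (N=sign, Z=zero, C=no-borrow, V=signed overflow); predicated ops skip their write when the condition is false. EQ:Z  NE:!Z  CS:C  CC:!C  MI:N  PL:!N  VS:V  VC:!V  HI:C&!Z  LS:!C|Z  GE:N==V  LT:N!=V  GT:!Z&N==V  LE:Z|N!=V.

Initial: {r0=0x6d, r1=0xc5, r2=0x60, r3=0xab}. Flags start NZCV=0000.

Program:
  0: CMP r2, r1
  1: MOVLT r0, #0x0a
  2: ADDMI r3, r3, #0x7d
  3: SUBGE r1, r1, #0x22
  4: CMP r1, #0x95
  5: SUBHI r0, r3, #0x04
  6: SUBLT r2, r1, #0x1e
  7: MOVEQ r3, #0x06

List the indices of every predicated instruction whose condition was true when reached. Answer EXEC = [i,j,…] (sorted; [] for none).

EXEC = [2,3,5]

[0] flags=1001 → (cmp)
[1] flags=1001 LT?F → skip
[2] flags=1001 MI?T → r3=0x28
[3] flags=1001 GE?T → r1=0xa3
[4] flags=0010 → (cmp)
[5] flags=0010 HI?T → r0=0x24
[6] flags=0010 LT?F → skip
[7] flags=0010 EQ?F → skip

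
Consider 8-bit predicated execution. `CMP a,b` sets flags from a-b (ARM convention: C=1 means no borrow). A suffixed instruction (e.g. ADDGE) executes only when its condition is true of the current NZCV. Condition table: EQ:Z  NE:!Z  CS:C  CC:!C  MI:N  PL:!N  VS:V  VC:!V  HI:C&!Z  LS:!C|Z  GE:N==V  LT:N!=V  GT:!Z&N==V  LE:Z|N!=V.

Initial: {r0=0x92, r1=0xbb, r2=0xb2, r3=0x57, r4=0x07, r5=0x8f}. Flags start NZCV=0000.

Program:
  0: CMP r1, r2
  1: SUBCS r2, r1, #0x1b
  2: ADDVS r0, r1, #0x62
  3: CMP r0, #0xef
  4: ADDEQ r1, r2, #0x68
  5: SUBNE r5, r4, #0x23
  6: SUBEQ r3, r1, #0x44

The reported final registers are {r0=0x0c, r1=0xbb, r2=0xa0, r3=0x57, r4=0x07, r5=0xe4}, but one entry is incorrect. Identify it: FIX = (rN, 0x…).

0: ✓ CMP  NZCV=0010
1: ✓ SUBCS  r2←0xa0
2: · ADDVS
3: ✓ CMP  NZCV=1000
4: · ADDEQ
5: ✓ SUBNE  r5←0xe4
6: · SUBEQ

FIX = (r0, 0x92)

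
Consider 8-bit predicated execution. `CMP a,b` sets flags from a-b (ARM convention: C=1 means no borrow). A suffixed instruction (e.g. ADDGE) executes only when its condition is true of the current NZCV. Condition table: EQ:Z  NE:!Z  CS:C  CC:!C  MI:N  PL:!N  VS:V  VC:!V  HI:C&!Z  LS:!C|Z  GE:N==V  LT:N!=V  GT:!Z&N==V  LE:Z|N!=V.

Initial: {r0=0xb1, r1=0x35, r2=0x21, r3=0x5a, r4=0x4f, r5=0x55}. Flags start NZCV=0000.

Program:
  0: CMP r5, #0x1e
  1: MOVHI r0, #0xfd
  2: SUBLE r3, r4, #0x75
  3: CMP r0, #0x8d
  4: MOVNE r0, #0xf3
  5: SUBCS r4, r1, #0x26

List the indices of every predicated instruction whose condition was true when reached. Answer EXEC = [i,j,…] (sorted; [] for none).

0: ✓ CMP  NZCV=0010
1: ✓ MOVHI  r0←0xfd
2: · SUBLE
3: ✓ CMP  NZCV=0010
4: ✓ MOVNE  r0←0xf3
5: ✓ SUBCS  r4←0x0f

EXEC = [1,4,5]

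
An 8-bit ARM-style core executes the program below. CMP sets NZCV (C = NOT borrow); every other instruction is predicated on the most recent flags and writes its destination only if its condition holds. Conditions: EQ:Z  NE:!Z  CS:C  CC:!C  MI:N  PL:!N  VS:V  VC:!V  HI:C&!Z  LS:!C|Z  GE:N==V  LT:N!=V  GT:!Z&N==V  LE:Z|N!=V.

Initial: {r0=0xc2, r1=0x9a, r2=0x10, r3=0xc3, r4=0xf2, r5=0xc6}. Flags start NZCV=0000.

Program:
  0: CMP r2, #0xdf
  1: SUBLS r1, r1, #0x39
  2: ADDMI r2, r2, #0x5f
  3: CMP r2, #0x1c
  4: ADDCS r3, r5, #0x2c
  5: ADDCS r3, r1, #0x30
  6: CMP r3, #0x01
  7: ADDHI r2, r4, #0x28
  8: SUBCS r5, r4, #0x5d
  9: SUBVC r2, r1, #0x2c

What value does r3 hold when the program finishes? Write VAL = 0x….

[0] flags=0000 → (cmp)
[1] flags=0000 LS?T → r1=0x61
[2] flags=0000 MI?F → skip
[3] flags=1000 → (cmp)
[4] flags=1000 CS?F → skip
[5] flags=1000 CS?F → skip
[6] flags=1010 → (cmp)
[7] flags=1010 HI?T → r2=0x1a
[8] flags=1010 CS?T → r5=0x95
[9] flags=1010 VC?T → r2=0x35

VAL = 0xc3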